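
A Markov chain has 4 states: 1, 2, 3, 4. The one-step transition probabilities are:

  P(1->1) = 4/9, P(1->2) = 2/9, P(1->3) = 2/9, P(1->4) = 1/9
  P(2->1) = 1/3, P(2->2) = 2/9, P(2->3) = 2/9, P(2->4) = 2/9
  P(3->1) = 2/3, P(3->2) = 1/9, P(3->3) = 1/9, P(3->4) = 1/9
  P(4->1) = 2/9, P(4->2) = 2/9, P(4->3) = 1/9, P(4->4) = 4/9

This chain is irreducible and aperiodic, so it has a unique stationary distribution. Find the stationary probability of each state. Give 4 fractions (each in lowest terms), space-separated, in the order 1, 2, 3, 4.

The stationary distribution satisfies pi = pi * P, i.e.:
  pi_1 = 4/9*pi_1 + 1/3*pi_2 + 2/3*pi_3 + 2/9*pi_4
  pi_2 = 2/9*pi_1 + 2/9*pi_2 + 1/9*pi_3 + 2/9*pi_4
  pi_3 = 2/9*pi_1 + 2/9*pi_2 + 1/9*pi_3 + 1/9*pi_4
  pi_4 = 1/9*pi_1 + 2/9*pi_2 + 1/9*pi_3 + 4/9*pi_4
with normalization: pi_1 + pi_2 + pi_3 + pi_4 = 1.

Using the first 3 balance equations plus normalization, the linear system A*pi = b is:
  [-5/9, 1/3, 2/3, 2/9] . pi = 0
  [2/9, -7/9, 1/9, 2/9] . pi = 0
  [2/9, 2/9, -8/9, 1/9] . pi = 0
  [1, 1, 1, 1] . pi = 1

Solving yields:
  pi_1 = 225/539
  pi_2 = 109/539
  pi_3 = 97/539
  pi_4 = 108/539

Verification (pi * P):
  225/539*4/9 + 109/539*1/3 + 97/539*2/3 + 108/539*2/9 = 225/539 = pi_1  (ok)
  225/539*2/9 + 109/539*2/9 + 97/539*1/9 + 108/539*2/9 = 109/539 = pi_2  (ok)
  225/539*2/9 + 109/539*2/9 + 97/539*1/9 + 108/539*1/9 = 97/539 = pi_3  (ok)
  225/539*1/9 + 109/539*2/9 + 97/539*1/9 + 108/539*4/9 = 108/539 = pi_4  (ok)

Answer: 225/539 109/539 97/539 108/539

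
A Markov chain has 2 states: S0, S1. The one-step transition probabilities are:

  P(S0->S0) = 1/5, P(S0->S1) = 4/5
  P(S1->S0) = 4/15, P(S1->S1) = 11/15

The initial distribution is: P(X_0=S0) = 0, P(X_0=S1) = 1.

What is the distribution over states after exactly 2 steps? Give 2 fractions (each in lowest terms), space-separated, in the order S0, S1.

Answer: 56/225 169/225

Derivation:
Propagating the distribution step by step (d_{t+1} = d_t * P):
d_0 = (S0=0, S1=1)
  d_1[S0] = 0*1/5 + 1*4/15 = 4/15
  d_1[S1] = 0*4/5 + 1*11/15 = 11/15
d_1 = (S0=4/15, S1=11/15)
  d_2[S0] = 4/15*1/5 + 11/15*4/15 = 56/225
  d_2[S1] = 4/15*4/5 + 11/15*11/15 = 169/225
d_2 = (S0=56/225, S1=169/225)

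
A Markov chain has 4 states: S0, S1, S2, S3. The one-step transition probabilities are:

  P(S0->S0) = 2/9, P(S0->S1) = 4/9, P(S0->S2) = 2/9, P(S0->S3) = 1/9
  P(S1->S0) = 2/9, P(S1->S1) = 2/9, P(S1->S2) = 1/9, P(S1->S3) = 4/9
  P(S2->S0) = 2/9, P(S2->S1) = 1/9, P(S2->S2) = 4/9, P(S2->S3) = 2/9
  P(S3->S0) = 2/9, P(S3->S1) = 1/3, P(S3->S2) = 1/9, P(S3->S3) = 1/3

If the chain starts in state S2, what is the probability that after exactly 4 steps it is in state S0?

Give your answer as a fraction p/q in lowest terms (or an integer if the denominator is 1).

Computing P^4 by repeated multiplication:
P^1 =
  S0: [2/9, 4/9, 2/9, 1/9]
  S1: [2/9, 2/9, 1/9, 4/9]
  S2: [2/9, 1/9, 4/9, 2/9]
  S3: [2/9, 1/3, 1/9, 1/3]
P^2 =
  S0: [2/9, 7/27, 17/81, 25/81]
  S1: [2/9, 25/81, 14/81, 8/27]
  S2: [2/9, 20/81, 23/81, 20/81]
  S3: [2/9, 8/27, 14/81, 25/81]
P^3 =
  S0: [2/9, 206/729, 50/243, 211/729]
  S1: [2/9, 208/729, 47/243, 218/729]
  S2: [2/9, 65/243, 56/243, 68/243]
  S3: [2/9, 209/729, 47/243, 217/729]
P^4 =
  S0: [2/9, 1843/6561, 149/729, 1919/6561]
  S1: [2/9, 1859/6561, 146/729, 1930/6561]
  S2: [2/9, 202/729, 155/729, 70/243]
  S3: [2/9, 1858/6561, 146/729, 1931/6561]

(P^4)[S2 -> S0] = 2/9

Answer: 2/9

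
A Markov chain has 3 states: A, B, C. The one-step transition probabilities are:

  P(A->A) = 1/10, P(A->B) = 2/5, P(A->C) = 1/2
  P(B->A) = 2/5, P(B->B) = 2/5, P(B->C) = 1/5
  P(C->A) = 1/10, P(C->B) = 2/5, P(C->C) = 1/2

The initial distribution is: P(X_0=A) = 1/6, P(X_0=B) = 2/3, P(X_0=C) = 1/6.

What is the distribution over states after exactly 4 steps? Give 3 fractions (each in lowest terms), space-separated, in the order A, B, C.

Answer: 11/50 2/5 19/50

Derivation:
Propagating the distribution step by step (d_{t+1} = d_t * P):
d_0 = (A=1/6, B=2/3, C=1/6)
  d_1[A] = 1/6*1/10 + 2/3*2/5 + 1/6*1/10 = 3/10
  d_1[B] = 1/6*2/5 + 2/3*2/5 + 1/6*2/5 = 2/5
  d_1[C] = 1/6*1/2 + 2/3*1/5 + 1/6*1/2 = 3/10
d_1 = (A=3/10, B=2/5, C=3/10)
  d_2[A] = 3/10*1/10 + 2/5*2/5 + 3/10*1/10 = 11/50
  d_2[B] = 3/10*2/5 + 2/5*2/5 + 3/10*2/5 = 2/5
  d_2[C] = 3/10*1/2 + 2/5*1/5 + 3/10*1/2 = 19/50
d_2 = (A=11/50, B=2/5, C=19/50)
  d_3[A] = 11/50*1/10 + 2/5*2/5 + 19/50*1/10 = 11/50
  d_3[B] = 11/50*2/5 + 2/5*2/5 + 19/50*2/5 = 2/5
  d_3[C] = 11/50*1/2 + 2/5*1/5 + 19/50*1/2 = 19/50
d_3 = (A=11/50, B=2/5, C=19/50)
  d_4[A] = 11/50*1/10 + 2/5*2/5 + 19/50*1/10 = 11/50
  d_4[B] = 11/50*2/5 + 2/5*2/5 + 19/50*2/5 = 2/5
  d_4[C] = 11/50*1/2 + 2/5*1/5 + 19/50*1/2 = 19/50
d_4 = (A=11/50, B=2/5, C=19/50)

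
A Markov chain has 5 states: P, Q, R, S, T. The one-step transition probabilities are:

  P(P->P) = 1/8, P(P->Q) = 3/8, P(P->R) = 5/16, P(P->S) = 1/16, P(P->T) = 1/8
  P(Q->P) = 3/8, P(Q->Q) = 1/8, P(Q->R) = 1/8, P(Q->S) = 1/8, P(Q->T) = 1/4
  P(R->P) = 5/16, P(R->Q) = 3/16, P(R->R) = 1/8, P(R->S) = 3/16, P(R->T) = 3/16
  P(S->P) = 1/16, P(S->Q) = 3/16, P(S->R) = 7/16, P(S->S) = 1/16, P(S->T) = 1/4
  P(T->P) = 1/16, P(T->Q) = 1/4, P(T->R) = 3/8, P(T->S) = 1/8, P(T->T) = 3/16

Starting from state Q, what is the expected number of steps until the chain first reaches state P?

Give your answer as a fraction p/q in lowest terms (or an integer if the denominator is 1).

Answer: 18428/4623

Derivation:
Let h_i = expected steps to first reach P from state i.
Boundary: h_P = 0.
First-step equations for the other states:
  h_Q = 1 + 3/8*h_P + 1/8*h_Q + 1/8*h_R + 1/8*h_S + 1/4*h_T
  h_R = 1 + 5/16*h_P + 3/16*h_Q + 1/8*h_R + 3/16*h_S + 3/16*h_T
  h_S = 1 + 1/16*h_P + 3/16*h_Q + 7/16*h_R + 1/16*h_S + 1/4*h_T
  h_T = 1 + 1/16*h_P + 1/4*h_Q + 3/8*h_R + 1/8*h_S + 3/16*h_T

Substituting h_P = 0 and rearranging gives the linear system (I - Q) h = 1:
  [7/8, -1/8, -1/8, -1/4] . (h_Q, h_R, h_S, h_T) = 1
  [-3/16, 7/8, -3/16, -3/16] . (h_Q, h_R, h_S, h_T) = 1
  [-3/16, -7/16, 15/16, -1/4] . (h_Q, h_R, h_S, h_T) = 1
  [-1/4, -3/8, -1/8, 13/16] . (h_Q, h_R, h_S, h_T) = 1

Solving yields:
  h_Q = 18428/4623
  h_R = 6528/1541
  h_S = 24188/4623
  h_T = 120/23

Starting state is Q, so the expected hitting time is h_Q = 18428/4623.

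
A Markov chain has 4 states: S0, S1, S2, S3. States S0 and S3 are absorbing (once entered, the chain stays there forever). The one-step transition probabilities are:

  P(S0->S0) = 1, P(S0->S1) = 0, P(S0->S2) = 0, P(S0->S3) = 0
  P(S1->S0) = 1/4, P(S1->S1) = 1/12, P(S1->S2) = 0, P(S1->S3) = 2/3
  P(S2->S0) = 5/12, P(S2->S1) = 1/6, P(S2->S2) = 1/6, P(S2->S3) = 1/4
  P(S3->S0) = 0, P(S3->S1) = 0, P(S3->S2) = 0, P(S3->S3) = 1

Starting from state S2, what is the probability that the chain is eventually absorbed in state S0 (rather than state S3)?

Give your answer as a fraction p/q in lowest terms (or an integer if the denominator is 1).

Let a_i = P(absorbed in S0 | start in state i).
Boundary conditions: a_S0 = 1, a_S3 = 0.
For each transient state i, a_i = sum_j P(i->j) * a_j:
  a_S1 = 1/4*a_S0 + 1/12*a_S1 + 0*a_S2 + 2/3*a_S3
  a_S2 = 5/12*a_S0 + 1/6*a_S1 + 1/6*a_S2 + 1/4*a_S3

Substituting a_S0 = 1 and a_S3 = 0, rearrange to (I - Q) a = r where r[i] = P(i -> S0):
  [11/12, 0] . (a_S1, a_S2) = 1/4
  [-1/6, 5/6] . (a_S1, a_S2) = 5/12

Solving yields:
  a_S1 = 3/11
  a_S2 = 61/110

Starting state is S2, so the absorption probability is a_S2 = 61/110.

Answer: 61/110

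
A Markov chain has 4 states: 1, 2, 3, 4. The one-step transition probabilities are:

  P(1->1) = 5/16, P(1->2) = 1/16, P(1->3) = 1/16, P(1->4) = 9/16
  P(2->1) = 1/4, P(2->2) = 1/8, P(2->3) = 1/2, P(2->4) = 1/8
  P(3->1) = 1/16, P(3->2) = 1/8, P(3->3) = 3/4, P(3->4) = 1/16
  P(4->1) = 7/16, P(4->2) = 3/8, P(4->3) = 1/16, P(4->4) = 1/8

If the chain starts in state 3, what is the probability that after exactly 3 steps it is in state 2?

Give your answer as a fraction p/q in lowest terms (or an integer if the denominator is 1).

Computing P^3 by repeated multiplication:
P^1 =
  1: [5/16, 1/16, 1/16, 9/16]
  2: [1/4, 1/8, 1/2, 1/8]
  3: [1/16, 1/8, 3/4, 1/16]
  4: [7/16, 3/8, 1/16, 1/8]
P^2 =
  1: [93/256, 63/256, 17/128, 33/128]
  2: [25/128, 9/64, 59/128, 13/64]
  3: [1/8, 35/256, 81/128, 27/256]
  4: [37/128, 33/256, 69/256, 5/16]
P^3 =
  1: [1213/4096, 683/4096, 1071/4096, 1129/4096]
  2: [219/1024, 335/2048, 903/2048, 93/512]
  3: [651/4096, 147/1024, 2283/4096, 287/2048]
  4: [1131/4096, 379/2048, 623/2048, 961/4096]

(P^3)[3 -> 2] = 147/1024

Answer: 147/1024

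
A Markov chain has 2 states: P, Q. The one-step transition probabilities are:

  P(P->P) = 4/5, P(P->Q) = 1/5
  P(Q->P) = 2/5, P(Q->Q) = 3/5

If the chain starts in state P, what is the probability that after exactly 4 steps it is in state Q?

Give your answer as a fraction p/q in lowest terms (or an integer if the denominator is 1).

Computing P^4 by repeated multiplication:
P^1 =
  P: [4/5, 1/5]
  Q: [2/5, 3/5]
P^2 =
  P: [18/25, 7/25]
  Q: [14/25, 11/25]
P^3 =
  P: [86/125, 39/125]
  Q: [78/125, 47/125]
P^4 =
  P: [422/625, 203/625]
  Q: [406/625, 219/625]

(P^4)[P -> Q] = 203/625

Answer: 203/625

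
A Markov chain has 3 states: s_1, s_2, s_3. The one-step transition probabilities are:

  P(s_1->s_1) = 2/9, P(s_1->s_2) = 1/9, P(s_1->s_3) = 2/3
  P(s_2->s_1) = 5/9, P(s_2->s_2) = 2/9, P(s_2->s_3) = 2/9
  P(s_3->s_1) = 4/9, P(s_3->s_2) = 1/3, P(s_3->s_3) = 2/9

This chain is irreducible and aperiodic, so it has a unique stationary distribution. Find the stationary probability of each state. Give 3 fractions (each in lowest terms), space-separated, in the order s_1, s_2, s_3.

Answer: 43/112 25/112 11/28

Derivation:
The stationary distribution satisfies pi = pi * P, i.e.:
  pi_s_1 = 2/9*pi_s_1 + 5/9*pi_s_2 + 4/9*pi_s_3
  pi_s_2 = 1/9*pi_s_1 + 2/9*pi_s_2 + 1/3*pi_s_3
  pi_s_3 = 2/3*pi_s_1 + 2/9*pi_s_2 + 2/9*pi_s_3
with normalization: pi_s_1 + pi_s_2 + pi_s_3 = 1.

Using the first 2 balance equations plus normalization, the linear system A*pi = b is:
  [-7/9, 5/9, 4/9] . pi = 0
  [1/9, -7/9, 1/3] . pi = 0
  [1, 1, 1] . pi = 1

Solving yields:
  pi_s_1 = 43/112
  pi_s_2 = 25/112
  pi_s_3 = 11/28

Verification (pi * P):
  43/112*2/9 + 25/112*5/9 + 11/28*4/9 = 43/112 = pi_s_1  (ok)
  43/112*1/9 + 25/112*2/9 + 11/28*1/3 = 25/112 = pi_s_2  (ok)
  43/112*2/3 + 25/112*2/9 + 11/28*2/9 = 11/28 = pi_s_3  (ok)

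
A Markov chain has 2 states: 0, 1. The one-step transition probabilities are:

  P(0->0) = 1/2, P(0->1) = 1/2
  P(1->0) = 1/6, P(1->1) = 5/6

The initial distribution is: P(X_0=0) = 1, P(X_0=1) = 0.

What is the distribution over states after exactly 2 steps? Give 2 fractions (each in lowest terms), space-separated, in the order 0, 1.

Propagating the distribution step by step (d_{t+1} = d_t * P):
d_0 = (0=1, 1=0)
  d_1[0] = 1*1/2 + 0*1/6 = 1/2
  d_1[1] = 1*1/2 + 0*5/6 = 1/2
d_1 = (0=1/2, 1=1/2)
  d_2[0] = 1/2*1/2 + 1/2*1/6 = 1/3
  d_2[1] = 1/2*1/2 + 1/2*5/6 = 2/3
d_2 = (0=1/3, 1=2/3)

Answer: 1/3 2/3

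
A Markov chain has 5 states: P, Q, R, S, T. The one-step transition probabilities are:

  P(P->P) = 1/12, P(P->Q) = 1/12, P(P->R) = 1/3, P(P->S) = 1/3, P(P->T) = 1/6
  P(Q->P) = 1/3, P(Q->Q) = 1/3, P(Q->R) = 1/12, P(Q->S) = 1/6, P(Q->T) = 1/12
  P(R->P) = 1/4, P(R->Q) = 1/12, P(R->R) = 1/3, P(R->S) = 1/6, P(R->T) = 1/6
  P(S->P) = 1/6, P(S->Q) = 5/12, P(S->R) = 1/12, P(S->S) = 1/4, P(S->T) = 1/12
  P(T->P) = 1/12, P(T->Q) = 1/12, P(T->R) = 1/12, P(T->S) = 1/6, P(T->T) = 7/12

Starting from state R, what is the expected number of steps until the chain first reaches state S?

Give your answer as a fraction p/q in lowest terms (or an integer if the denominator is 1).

Let h_i = expected steps to first reach S from state i.
Boundary: h_S = 0.
First-step equations for the other states:
  h_P = 1 + 1/12*h_P + 1/12*h_Q + 1/3*h_R + 1/3*h_S + 1/6*h_T
  h_Q = 1 + 1/3*h_P + 1/3*h_Q + 1/12*h_R + 1/6*h_S + 1/12*h_T
  h_R = 1 + 1/4*h_P + 1/12*h_Q + 1/3*h_R + 1/6*h_S + 1/6*h_T
  h_T = 1 + 1/12*h_P + 1/12*h_Q + 1/12*h_R + 1/6*h_S + 7/12*h_T

Substituting h_S = 0 and rearranging gives the linear system (I - Q) h = 1:
  [11/12, -1/12, -1/3, -1/6] . (h_P, h_Q, h_R, h_T) = 1
  [-1/3, 2/3, -1/12, -1/12] . (h_P, h_Q, h_R, h_T) = 1
  [-1/4, -1/12, 2/3, -1/6] . (h_P, h_Q, h_R, h_T) = 1
  [-1/12, -1/12, -1/12, 5/12] . (h_P, h_Q, h_R, h_T) = 1

Solving yields:
  h_P = 126/29
  h_Q = 144/29
  h_R = 147/29
  h_T = 153/29

Starting state is R, so the expected hitting time is h_R = 147/29.

Answer: 147/29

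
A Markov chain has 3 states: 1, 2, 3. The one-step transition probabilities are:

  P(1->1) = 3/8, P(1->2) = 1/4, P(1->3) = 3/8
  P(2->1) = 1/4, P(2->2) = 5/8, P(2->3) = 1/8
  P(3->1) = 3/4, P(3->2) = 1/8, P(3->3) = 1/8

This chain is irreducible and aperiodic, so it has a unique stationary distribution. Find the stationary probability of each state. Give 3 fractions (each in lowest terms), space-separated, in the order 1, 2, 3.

The stationary distribution satisfies pi = pi * P, i.e.:
  pi_1 = 3/8*pi_1 + 1/4*pi_2 + 3/4*pi_3
  pi_2 = 1/4*pi_1 + 5/8*pi_2 + 1/8*pi_3
  pi_3 = 3/8*pi_1 + 1/8*pi_2 + 1/8*pi_3
with normalization: pi_1 + pi_2 + pi_3 = 1.

Using the first 2 balance equations plus normalization, the linear system A*pi = b is:
  [-5/8, 1/4, 3/4] . pi = 0
  [1/4, -3/8, 1/8] . pi = 0
  [1, 1, 1] . pi = 1

Solving yields:
  pi_1 = 5/12
  pi_2 = 17/48
  pi_3 = 11/48

Verification (pi * P):
  5/12*3/8 + 17/48*1/4 + 11/48*3/4 = 5/12 = pi_1  (ok)
  5/12*1/4 + 17/48*5/8 + 11/48*1/8 = 17/48 = pi_2  (ok)
  5/12*3/8 + 17/48*1/8 + 11/48*1/8 = 11/48 = pi_3  (ok)

Answer: 5/12 17/48 11/48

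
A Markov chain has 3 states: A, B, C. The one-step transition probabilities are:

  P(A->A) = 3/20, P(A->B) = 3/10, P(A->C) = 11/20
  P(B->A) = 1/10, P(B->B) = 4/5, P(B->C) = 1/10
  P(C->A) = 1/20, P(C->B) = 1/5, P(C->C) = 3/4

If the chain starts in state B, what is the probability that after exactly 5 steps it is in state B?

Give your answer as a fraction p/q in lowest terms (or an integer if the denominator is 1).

Answer: 179/320

Derivation:
Computing P^5 by repeated multiplication:
P^1 =
  A: [3/20, 3/10, 11/20]
  B: [1/10, 4/5, 1/10]
  C: [1/20, 1/5, 3/4]
P^2 =
  A: [2/25, 79/200, 21/40]
  B: [1/10, 69/100, 21/100]
  C: [13/200, 13/40, 61/100]
P^3 =
  A: [311/4000, 89/200, 1909/4000]
  B: [189/2000, 78/125, 563/2000]
  C: [291/4000, 803/2000, 2103/4000]
P^4 =
  A: [3201/40000, 18991/40000, 1113/2500]
  B: [1813/20000, 11677/20000, 651/2000]
  C: [1547/20000, 17927/40000, 18979/40000]
P^5 =
  A: [65393/800000, 197147/400000, 340313/800000]
  B: [35303/400000, 179/320, 140947/400000]
  C: [12823/160000, 2979/6250, 354573/800000]

(P^5)[B -> B] = 179/320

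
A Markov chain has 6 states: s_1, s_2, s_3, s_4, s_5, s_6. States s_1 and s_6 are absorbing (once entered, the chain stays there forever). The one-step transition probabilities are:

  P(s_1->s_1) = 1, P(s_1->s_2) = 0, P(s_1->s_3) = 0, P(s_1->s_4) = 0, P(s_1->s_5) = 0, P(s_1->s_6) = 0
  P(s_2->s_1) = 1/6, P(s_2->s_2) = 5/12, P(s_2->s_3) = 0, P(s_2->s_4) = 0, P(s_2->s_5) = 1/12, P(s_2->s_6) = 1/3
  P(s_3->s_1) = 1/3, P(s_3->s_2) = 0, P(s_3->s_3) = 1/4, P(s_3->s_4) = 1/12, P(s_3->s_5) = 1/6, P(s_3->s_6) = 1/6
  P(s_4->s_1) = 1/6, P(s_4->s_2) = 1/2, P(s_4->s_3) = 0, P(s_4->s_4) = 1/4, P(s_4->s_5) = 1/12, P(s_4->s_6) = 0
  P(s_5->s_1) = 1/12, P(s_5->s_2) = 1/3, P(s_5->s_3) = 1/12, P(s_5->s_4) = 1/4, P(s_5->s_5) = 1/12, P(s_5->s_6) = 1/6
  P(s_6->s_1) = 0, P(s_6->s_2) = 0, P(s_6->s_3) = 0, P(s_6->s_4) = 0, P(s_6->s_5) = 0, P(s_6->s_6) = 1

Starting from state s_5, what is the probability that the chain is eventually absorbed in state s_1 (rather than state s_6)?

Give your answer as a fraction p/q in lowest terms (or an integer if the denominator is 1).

Let a_i = P(absorbed in s_1 | start in state i).
Boundary conditions: a_s_1 = 1, a_s_6 = 0.
For each transient state i, a_i = sum_j P(i->j) * a_j:
  a_s_2 = 1/6*a_s_1 + 5/12*a_s_2 + 0*a_s_3 + 0*a_s_4 + 1/12*a_s_5 + 1/3*a_s_6
  a_s_3 = 1/3*a_s_1 + 0*a_s_2 + 1/4*a_s_3 + 1/12*a_s_4 + 1/6*a_s_5 + 1/6*a_s_6
  a_s_4 = 1/6*a_s_1 + 1/2*a_s_2 + 0*a_s_3 + 1/4*a_s_4 + 1/12*a_s_5 + 0*a_s_6
  a_s_5 = 1/12*a_s_1 + 1/3*a_s_2 + 1/12*a_s_3 + 1/4*a_s_4 + 1/12*a_s_5 + 1/6*a_s_6

Substituting a_s_1 = 1 and a_s_6 = 0, rearrange to (I - Q) a = r where r[i] = P(i -> s_1):
  [7/12, 0, 0, -1/12] . (a_s_2, a_s_3, a_s_4, a_s_5) = 1/6
  [0, 3/4, -1/12, -1/6] . (a_s_2, a_s_3, a_s_4, a_s_5) = 1/3
  [-1/2, 0, 3/4, -1/12] . (a_s_2, a_s_3, a_s_4, a_s_5) = 1/6
  [-1/3, -1/12, -1/4, 11/12] . (a_s_2, a_s_3, a_s_4, a_s_5) = 1/12

Solving yields:
  a_s_2 = 1863/5423
  a_s_3 = 3197/5423
  a_s_4 = 2691/5423
  a_s_5 = 2195/5423

Starting state is s_5, so the absorption probability is a_s_5 = 2195/5423.

Answer: 2195/5423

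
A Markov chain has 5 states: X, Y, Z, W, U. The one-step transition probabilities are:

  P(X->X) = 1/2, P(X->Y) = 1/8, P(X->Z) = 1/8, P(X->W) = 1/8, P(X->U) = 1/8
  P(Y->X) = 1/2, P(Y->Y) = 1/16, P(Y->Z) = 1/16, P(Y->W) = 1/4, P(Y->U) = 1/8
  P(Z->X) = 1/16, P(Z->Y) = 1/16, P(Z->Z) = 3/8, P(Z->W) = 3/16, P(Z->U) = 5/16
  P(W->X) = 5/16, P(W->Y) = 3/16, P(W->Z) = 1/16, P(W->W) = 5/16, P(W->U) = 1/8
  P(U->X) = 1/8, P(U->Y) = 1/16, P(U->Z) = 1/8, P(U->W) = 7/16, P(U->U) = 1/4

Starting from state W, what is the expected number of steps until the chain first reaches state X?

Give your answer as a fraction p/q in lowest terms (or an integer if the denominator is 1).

Let h_i = expected steps to first reach X from state i.
Boundary: h_X = 0.
First-step equations for the other states:
  h_Y = 1 + 1/2*h_X + 1/16*h_Y + 1/16*h_Z + 1/4*h_W + 1/8*h_U
  h_Z = 1 + 1/16*h_X + 1/16*h_Y + 3/8*h_Z + 3/16*h_W + 5/16*h_U
  h_W = 1 + 5/16*h_X + 3/16*h_Y + 1/16*h_Z + 5/16*h_W + 1/8*h_U
  h_U = 1 + 1/8*h_X + 1/16*h_Y + 1/8*h_Z + 7/16*h_W + 1/4*h_U

Substituting h_X = 0 and rearranging gives the linear system (I - Q) h = 1:
  [15/16, -1/16, -1/4, -1/8] . (h_Y, h_Z, h_W, h_U) = 1
  [-1/16, 5/8, -3/16, -5/16] . (h_Y, h_Z, h_W, h_U) = 1
  [-3/16, -1/16, 11/16, -1/8] . (h_Y, h_Z, h_W, h_U) = 1
  [-1/16, -1/8, -7/16, 3/4] . (h_Y, h_Z, h_W, h_U) = 1

Solving yields:
  h_Y = 12080/4067
  h_Z = 3040/581
  h_W = 14496/4067
  h_U = 18432/4067

Starting state is W, so the expected hitting time is h_W = 14496/4067.

Answer: 14496/4067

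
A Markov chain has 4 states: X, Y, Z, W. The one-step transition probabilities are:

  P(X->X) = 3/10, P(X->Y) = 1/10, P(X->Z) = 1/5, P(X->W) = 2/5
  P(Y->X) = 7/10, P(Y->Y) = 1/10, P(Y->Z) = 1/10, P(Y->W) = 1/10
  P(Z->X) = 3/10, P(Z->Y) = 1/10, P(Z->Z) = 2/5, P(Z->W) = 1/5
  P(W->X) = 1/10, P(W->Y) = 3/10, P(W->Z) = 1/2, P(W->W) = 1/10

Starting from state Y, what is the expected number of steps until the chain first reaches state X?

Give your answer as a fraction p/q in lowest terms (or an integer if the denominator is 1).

Let h_i = expected steps to first reach X from state i.
Boundary: h_X = 0.
First-step equations for the other states:
  h_Y = 1 + 7/10*h_X + 1/10*h_Y + 1/10*h_Z + 1/10*h_W
  h_Z = 1 + 3/10*h_X + 1/10*h_Y + 2/5*h_Z + 1/5*h_W
  h_W = 1 + 1/10*h_X + 3/10*h_Y + 1/2*h_Z + 1/10*h_W

Substituting h_X = 0 and rearranging gives the linear system (I - Q) h = 1:
  [9/10, -1/10, -1/10] . (h_Y, h_Z, h_W) = 1
  [-1/10, 3/5, -1/5] . (h_Y, h_Z, h_W) = 1
  [-3/10, -1/2, 9/10] . (h_Y, h_Z, h_W) = 1

Solving yields:
  h_Y = 330/179
  h_Z = 560/179
  h_W = 620/179

Starting state is Y, so the expected hitting time is h_Y = 330/179.

Answer: 330/179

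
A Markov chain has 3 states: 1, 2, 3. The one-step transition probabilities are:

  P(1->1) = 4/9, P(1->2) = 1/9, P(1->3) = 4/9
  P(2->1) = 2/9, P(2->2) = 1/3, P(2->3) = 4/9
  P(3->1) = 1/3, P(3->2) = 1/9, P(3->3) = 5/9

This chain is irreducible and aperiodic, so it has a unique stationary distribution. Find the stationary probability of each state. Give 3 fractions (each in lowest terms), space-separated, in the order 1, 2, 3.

Answer: 5/14 1/7 1/2

Derivation:
The stationary distribution satisfies pi = pi * P, i.e.:
  pi_1 = 4/9*pi_1 + 2/9*pi_2 + 1/3*pi_3
  pi_2 = 1/9*pi_1 + 1/3*pi_2 + 1/9*pi_3
  pi_3 = 4/9*pi_1 + 4/9*pi_2 + 5/9*pi_3
with normalization: pi_1 + pi_2 + pi_3 = 1.

Using the first 2 balance equations plus normalization, the linear system A*pi = b is:
  [-5/9, 2/9, 1/3] . pi = 0
  [1/9, -2/3, 1/9] . pi = 0
  [1, 1, 1] . pi = 1

Solving yields:
  pi_1 = 5/14
  pi_2 = 1/7
  pi_3 = 1/2

Verification (pi * P):
  5/14*4/9 + 1/7*2/9 + 1/2*1/3 = 5/14 = pi_1  (ok)
  5/14*1/9 + 1/7*1/3 + 1/2*1/9 = 1/7 = pi_2  (ok)
  5/14*4/9 + 1/7*4/9 + 1/2*5/9 = 1/2 = pi_3  (ok)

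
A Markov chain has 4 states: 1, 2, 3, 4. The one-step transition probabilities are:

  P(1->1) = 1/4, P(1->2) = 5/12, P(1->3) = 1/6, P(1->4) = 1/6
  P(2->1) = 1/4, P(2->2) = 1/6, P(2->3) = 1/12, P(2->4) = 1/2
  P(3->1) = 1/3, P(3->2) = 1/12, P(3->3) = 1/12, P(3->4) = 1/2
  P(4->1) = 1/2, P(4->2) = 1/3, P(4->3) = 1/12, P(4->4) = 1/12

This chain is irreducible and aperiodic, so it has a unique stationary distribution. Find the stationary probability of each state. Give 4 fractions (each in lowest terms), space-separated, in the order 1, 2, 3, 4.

Answer: 169/515 147/515 57/515 142/515

Derivation:
The stationary distribution satisfies pi = pi * P, i.e.:
  pi_1 = 1/4*pi_1 + 1/4*pi_2 + 1/3*pi_3 + 1/2*pi_4
  pi_2 = 5/12*pi_1 + 1/6*pi_2 + 1/12*pi_3 + 1/3*pi_4
  pi_3 = 1/6*pi_1 + 1/12*pi_2 + 1/12*pi_3 + 1/12*pi_4
  pi_4 = 1/6*pi_1 + 1/2*pi_2 + 1/2*pi_3 + 1/12*pi_4
with normalization: pi_1 + pi_2 + pi_3 + pi_4 = 1.

Using the first 3 balance equations plus normalization, the linear system A*pi = b is:
  [-3/4, 1/4, 1/3, 1/2] . pi = 0
  [5/12, -5/6, 1/12, 1/3] . pi = 0
  [1/6, 1/12, -11/12, 1/12] . pi = 0
  [1, 1, 1, 1] . pi = 1

Solving yields:
  pi_1 = 169/515
  pi_2 = 147/515
  pi_3 = 57/515
  pi_4 = 142/515

Verification (pi * P):
  169/515*1/4 + 147/515*1/4 + 57/515*1/3 + 142/515*1/2 = 169/515 = pi_1  (ok)
  169/515*5/12 + 147/515*1/6 + 57/515*1/12 + 142/515*1/3 = 147/515 = pi_2  (ok)
  169/515*1/6 + 147/515*1/12 + 57/515*1/12 + 142/515*1/12 = 57/515 = pi_3  (ok)
  169/515*1/6 + 147/515*1/2 + 57/515*1/2 + 142/515*1/12 = 142/515 = pi_4  (ok)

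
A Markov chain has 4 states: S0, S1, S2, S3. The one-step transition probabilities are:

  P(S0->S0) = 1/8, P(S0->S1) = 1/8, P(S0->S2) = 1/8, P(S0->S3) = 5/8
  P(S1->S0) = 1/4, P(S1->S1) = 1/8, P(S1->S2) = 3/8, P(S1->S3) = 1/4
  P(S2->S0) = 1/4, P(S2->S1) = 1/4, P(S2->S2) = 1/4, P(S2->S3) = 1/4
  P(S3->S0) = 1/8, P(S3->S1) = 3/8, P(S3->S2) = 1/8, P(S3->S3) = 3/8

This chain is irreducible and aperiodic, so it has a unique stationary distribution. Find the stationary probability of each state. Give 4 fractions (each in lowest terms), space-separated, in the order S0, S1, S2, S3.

The stationary distribution satisfies pi = pi * P, i.e.:
  pi_S0 = 1/8*pi_S0 + 1/4*pi_S1 + 1/4*pi_S2 + 1/8*pi_S3
  pi_S1 = 1/8*pi_S0 + 1/8*pi_S1 + 1/4*pi_S2 + 3/8*pi_S3
  pi_S2 = 1/8*pi_S0 + 3/8*pi_S1 + 1/4*pi_S2 + 1/8*pi_S3
  pi_S3 = 5/8*pi_S0 + 1/4*pi_S1 + 1/4*pi_S2 + 3/8*pi_S3
with normalization: pi_S0 + pi_S1 + pi_S2 + pi_S3 = 1.

Using the first 3 balance equations plus normalization, the linear system A*pi = b is:
  [-7/8, 1/4, 1/4, 1/8] . pi = 0
  [1/8, -7/8, 1/4, 3/8] . pi = 0
  [1/8, 3/8, -3/4, 1/8] . pi = 0
  [1, 1, 1, 1] . pi = 1

Solving yields:
  pi_S0 = 2/11
  pi_S1 = 8/33
  pi_S2 = 7/33
  pi_S3 = 4/11

Verification (pi * P):
  2/11*1/8 + 8/33*1/4 + 7/33*1/4 + 4/11*1/8 = 2/11 = pi_S0  (ok)
  2/11*1/8 + 8/33*1/8 + 7/33*1/4 + 4/11*3/8 = 8/33 = pi_S1  (ok)
  2/11*1/8 + 8/33*3/8 + 7/33*1/4 + 4/11*1/8 = 7/33 = pi_S2  (ok)
  2/11*5/8 + 8/33*1/4 + 7/33*1/4 + 4/11*3/8 = 4/11 = pi_S3  (ok)

Answer: 2/11 8/33 7/33 4/11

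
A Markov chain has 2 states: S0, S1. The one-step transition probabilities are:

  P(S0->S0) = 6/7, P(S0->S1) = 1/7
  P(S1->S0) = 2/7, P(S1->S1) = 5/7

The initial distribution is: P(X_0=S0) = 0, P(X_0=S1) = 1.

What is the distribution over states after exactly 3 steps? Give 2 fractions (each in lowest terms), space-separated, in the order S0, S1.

Answer: 186/343 157/343

Derivation:
Propagating the distribution step by step (d_{t+1} = d_t * P):
d_0 = (S0=0, S1=1)
  d_1[S0] = 0*6/7 + 1*2/7 = 2/7
  d_1[S1] = 0*1/7 + 1*5/7 = 5/7
d_1 = (S0=2/7, S1=5/7)
  d_2[S0] = 2/7*6/7 + 5/7*2/7 = 22/49
  d_2[S1] = 2/7*1/7 + 5/7*5/7 = 27/49
d_2 = (S0=22/49, S1=27/49)
  d_3[S0] = 22/49*6/7 + 27/49*2/7 = 186/343
  d_3[S1] = 22/49*1/7 + 27/49*5/7 = 157/343
d_3 = (S0=186/343, S1=157/343)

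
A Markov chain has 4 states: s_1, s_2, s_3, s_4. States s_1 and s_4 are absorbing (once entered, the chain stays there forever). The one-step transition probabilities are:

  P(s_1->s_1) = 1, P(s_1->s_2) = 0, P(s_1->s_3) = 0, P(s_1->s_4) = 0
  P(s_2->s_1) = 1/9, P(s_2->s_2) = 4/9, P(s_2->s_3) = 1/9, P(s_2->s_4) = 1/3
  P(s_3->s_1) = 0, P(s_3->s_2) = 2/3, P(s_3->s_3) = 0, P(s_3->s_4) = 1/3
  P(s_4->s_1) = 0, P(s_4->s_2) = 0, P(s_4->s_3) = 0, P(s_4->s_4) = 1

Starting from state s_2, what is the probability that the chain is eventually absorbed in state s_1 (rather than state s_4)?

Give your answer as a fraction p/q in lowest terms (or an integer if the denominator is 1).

Answer: 3/13

Derivation:
Let a_i = P(absorbed in s_1 | start in state i).
Boundary conditions: a_s_1 = 1, a_s_4 = 0.
For each transient state i, a_i = sum_j P(i->j) * a_j:
  a_s_2 = 1/9*a_s_1 + 4/9*a_s_2 + 1/9*a_s_3 + 1/3*a_s_4
  a_s_3 = 0*a_s_1 + 2/3*a_s_2 + 0*a_s_3 + 1/3*a_s_4

Substituting a_s_1 = 1 and a_s_4 = 0, rearrange to (I - Q) a = r where r[i] = P(i -> s_1):
  [5/9, -1/9] . (a_s_2, a_s_3) = 1/9
  [-2/3, 1] . (a_s_2, a_s_3) = 0

Solving yields:
  a_s_2 = 3/13
  a_s_3 = 2/13

Starting state is s_2, so the absorption probability is a_s_2 = 3/13.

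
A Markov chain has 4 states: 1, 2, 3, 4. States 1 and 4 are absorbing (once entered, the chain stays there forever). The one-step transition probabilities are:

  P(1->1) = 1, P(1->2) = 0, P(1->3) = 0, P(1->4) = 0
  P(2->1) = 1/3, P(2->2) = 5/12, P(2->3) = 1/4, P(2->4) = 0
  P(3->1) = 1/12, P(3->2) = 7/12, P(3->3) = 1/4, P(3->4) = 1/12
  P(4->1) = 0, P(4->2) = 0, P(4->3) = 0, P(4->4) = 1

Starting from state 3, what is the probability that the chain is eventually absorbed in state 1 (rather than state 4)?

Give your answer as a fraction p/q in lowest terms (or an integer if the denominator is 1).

Answer: 5/6

Derivation:
Let a_i = P(absorbed in 1 | start in state i).
Boundary conditions: a_1 = 1, a_4 = 0.
For each transient state i, a_i = sum_j P(i->j) * a_j:
  a_2 = 1/3*a_1 + 5/12*a_2 + 1/4*a_3 + 0*a_4
  a_3 = 1/12*a_1 + 7/12*a_2 + 1/4*a_3 + 1/12*a_4

Substituting a_1 = 1 and a_4 = 0, rearrange to (I - Q) a = r where r[i] = P(i -> 1):
  [7/12, -1/4] . (a_2, a_3) = 1/3
  [-7/12, 3/4] . (a_2, a_3) = 1/12

Solving yields:
  a_2 = 13/14
  a_3 = 5/6

Starting state is 3, so the absorption probability is a_3 = 5/6.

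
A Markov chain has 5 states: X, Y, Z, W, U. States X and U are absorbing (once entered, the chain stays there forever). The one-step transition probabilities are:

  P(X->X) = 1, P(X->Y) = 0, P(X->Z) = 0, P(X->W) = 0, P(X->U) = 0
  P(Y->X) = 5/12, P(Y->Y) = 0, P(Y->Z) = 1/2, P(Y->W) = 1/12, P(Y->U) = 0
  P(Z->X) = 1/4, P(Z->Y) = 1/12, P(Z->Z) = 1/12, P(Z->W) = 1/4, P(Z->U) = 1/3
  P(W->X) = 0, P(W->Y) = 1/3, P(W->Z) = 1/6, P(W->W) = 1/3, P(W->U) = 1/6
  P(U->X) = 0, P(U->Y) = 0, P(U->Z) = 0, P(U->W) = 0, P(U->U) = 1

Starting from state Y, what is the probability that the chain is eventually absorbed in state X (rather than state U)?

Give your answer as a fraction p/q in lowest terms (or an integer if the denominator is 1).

Let a_i = P(absorbed in X | start in state i).
Boundary conditions: a_X = 1, a_U = 0.
For each transient state i, a_i = sum_j P(i->j) * a_j:
  a_Y = 5/12*a_X + 0*a_Y + 1/2*a_Z + 1/12*a_W + 0*a_U
  a_Z = 1/4*a_X + 1/12*a_Y + 1/12*a_Z + 1/4*a_W + 1/3*a_U
  a_W = 0*a_X + 1/3*a_Y + 1/6*a_Z + 1/3*a_W + 1/6*a_U

Substituting a_X = 1 and a_U = 0, rearrange to (I - Q) a = r where r[i] = P(i -> X):
  [1, -1/2, -1/12] . (a_Y, a_Z, a_W) = 5/12
  [-1/12, 11/12, -1/4] . (a_Y, a_Z, a_W) = 1/4
  [-1/3, -1/6, 2/3] . (a_Y, a_Z, a_W) = 0

Solving yields:
  a_Y = 280/409
  a_Z = 188/409
  a_W = 187/409

Starting state is Y, so the absorption probability is a_Y = 280/409.

Answer: 280/409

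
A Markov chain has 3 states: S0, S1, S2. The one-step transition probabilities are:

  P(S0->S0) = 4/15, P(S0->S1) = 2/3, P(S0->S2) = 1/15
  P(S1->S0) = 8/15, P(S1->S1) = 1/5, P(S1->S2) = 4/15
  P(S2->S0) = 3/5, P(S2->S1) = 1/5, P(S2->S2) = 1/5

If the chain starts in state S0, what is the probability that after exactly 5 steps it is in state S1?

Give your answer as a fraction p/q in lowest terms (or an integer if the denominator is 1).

Computing P^5 by repeated multiplication:
P^1 =
  S0: [4/15, 2/3, 1/15]
  S1: [8/15, 1/5, 4/15]
  S2: [3/5, 1/5, 1/5]
P^2 =
  S0: [7/15, 73/225, 47/225]
  S1: [92/225, 101/225, 32/225]
  S2: [29/75, 12/25, 2/15]
P^3 =
  S0: [1427/3375, 94/225, 538/3375]
  S1: [488/1125, 1319/3375, 592/3375]
  S2: [494/1125, 428/1125, 203/1125]
P^4 =
  S0: [4366/10125, 20114/50625, 8681/50625]
  S1: [21736/50625, 6791/16875, 8516/50625]
  S2: [803/1875, 6833/16875, 563/3375]
P^5 =
  S0: [108787/253125, 60937/151875, 128329/759375]
  S1: [326572/759375, 304027/759375, 128776/759375]
  S2: [108907/253125, 11246/28125, 43004/253125]

(P^5)[S0 -> S1] = 60937/151875

Answer: 60937/151875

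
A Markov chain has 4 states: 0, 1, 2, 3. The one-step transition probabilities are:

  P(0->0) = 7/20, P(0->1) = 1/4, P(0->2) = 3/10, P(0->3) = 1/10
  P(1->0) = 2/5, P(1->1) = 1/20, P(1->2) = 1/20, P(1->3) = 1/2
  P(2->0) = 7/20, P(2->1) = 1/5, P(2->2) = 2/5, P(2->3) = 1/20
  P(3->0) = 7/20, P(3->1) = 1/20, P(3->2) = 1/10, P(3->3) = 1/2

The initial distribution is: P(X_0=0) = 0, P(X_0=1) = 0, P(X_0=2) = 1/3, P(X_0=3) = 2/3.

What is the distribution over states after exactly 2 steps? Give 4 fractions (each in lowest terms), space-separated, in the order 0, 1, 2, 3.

Answer: 71/200 3/20 9/40 27/100

Derivation:
Propagating the distribution step by step (d_{t+1} = d_t * P):
d_0 = (0=0, 1=0, 2=1/3, 3=2/3)
  d_1[0] = 0*7/20 + 0*2/5 + 1/3*7/20 + 2/3*7/20 = 7/20
  d_1[1] = 0*1/4 + 0*1/20 + 1/3*1/5 + 2/3*1/20 = 1/10
  d_1[2] = 0*3/10 + 0*1/20 + 1/3*2/5 + 2/3*1/10 = 1/5
  d_1[3] = 0*1/10 + 0*1/2 + 1/3*1/20 + 2/3*1/2 = 7/20
d_1 = (0=7/20, 1=1/10, 2=1/5, 3=7/20)
  d_2[0] = 7/20*7/20 + 1/10*2/5 + 1/5*7/20 + 7/20*7/20 = 71/200
  d_2[1] = 7/20*1/4 + 1/10*1/20 + 1/5*1/5 + 7/20*1/20 = 3/20
  d_2[2] = 7/20*3/10 + 1/10*1/20 + 1/5*2/5 + 7/20*1/10 = 9/40
  d_2[3] = 7/20*1/10 + 1/10*1/2 + 1/5*1/20 + 7/20*1/2 = 27/100
d_2 = (0=71/200, 1=3/20, 2=9/40, 3=27/100)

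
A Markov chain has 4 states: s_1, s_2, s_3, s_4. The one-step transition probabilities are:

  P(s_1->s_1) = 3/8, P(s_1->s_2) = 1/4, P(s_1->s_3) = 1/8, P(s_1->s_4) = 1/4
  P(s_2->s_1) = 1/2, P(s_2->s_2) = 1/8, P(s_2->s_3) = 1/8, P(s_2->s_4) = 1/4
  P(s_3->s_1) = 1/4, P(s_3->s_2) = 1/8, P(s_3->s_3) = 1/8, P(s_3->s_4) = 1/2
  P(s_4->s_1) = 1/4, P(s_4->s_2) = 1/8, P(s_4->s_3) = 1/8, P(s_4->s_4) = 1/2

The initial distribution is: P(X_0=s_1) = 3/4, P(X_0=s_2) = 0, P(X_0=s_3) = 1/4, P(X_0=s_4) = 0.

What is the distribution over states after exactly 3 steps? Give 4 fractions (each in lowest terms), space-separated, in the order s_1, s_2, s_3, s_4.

Propagating the distribution step by step (d_{t+1} = d_t * P):
d_0 = (s_1=3/4, s_2=0, s_3=1/4, s_4=0)
  d_1[s_1] = 3/4*3/8 + 0*1/2 + 1/4*1/4 + 0*1/4 = 11/32
  d_1[s_2] = 3/4*1/4 + 0*1/8 + 1/4*1/8 + 0*1/8 = 7/32
  d_1[s_3] = 3/4*1/8 + 0*1/8 + 1/4*1/8 + 0*1/8 = 1/8
  d_1[s_4] = 3/4*1/4 + 0*1/4 + 1/4*1/2 + 0*1/2 = 5/16
d_1 = (s_1=11/32, s_2=7/32, s_3=1/8, s_4=5/16)
  d_2[s_1] = 11/32*3/8 + 7/32*1/2 + 1/8*1/4 + 5/16*1/4 = 89/256
  d_2[s_2] = 11/32*1/4 + 7/32*1/8 + 1/8*1/8 + 5/16*1/8 = 43/256
  d_2[s_3] = 11/32*1/8 + 7/32*1/8 + 1/8*1/8 + 5/16*1/8 = 1/8
  d_2[s_4] = 11/32*1/4 + 7/32*1/4 + 1/8*1/2 + 5/16*1/2 = 23/64
d_2 = (s_1=89/256, s_2=43/256, s_3=1/8, s_4=23/64)
  d_3[s_1] = 89/256*3/8 + 43/256*1/2 + 1/8*1/4 + 23/64*1/4 = 687/2048
  d_3[s_2] = 89/256*1/4 + 43/256*1/8 + 1/8*1/8 + 23/64*1/8 = 345/2048
  d_3[s_3] = 89/256*1/8 + 43/256*1/8 + 1/8*1/8 + 23/64*1/8 = 1/8
  d_3[s_4] = 89/256*1/4 + 43/256*1/4 + 1/8*1/2 + 23/64*1/2 = 95/256
d_3 = (s_1=687/2048, s_2=345/2048, s_3=1/8, s_4=95/256)

Answer: 687/2048 345/2048 1/8 95/256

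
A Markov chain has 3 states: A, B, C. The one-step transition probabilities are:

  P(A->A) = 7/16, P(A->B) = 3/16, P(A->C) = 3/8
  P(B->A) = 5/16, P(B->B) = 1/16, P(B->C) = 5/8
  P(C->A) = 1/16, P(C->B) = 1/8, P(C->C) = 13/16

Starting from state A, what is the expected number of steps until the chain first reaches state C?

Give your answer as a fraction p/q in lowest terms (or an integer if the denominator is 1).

Let h_i = expected steps to first reach C from state i.
Boundary: h_C = 0.
First-step equations for the other states:
  h_A = 1 + 7/16*h_A + 3/16*h_B + 3/8*h_C
  h_B = 1 + 5/16*h_A + 1/16*h_B + 5/8*h_C

Substituting h_C = 0 and rearranging gives the linear system (I - Q) h = 1:
  [9/16, -3/16] . (h_A, h_B) = 1
  [-5/16, 15/16] . (h_A, h_B) = 1

Solving yields:
  h_A = 12/5
  h_B = 28/15

Starting state is A, so the expected hitting time is h_A = 12/5.

Answer: 12/5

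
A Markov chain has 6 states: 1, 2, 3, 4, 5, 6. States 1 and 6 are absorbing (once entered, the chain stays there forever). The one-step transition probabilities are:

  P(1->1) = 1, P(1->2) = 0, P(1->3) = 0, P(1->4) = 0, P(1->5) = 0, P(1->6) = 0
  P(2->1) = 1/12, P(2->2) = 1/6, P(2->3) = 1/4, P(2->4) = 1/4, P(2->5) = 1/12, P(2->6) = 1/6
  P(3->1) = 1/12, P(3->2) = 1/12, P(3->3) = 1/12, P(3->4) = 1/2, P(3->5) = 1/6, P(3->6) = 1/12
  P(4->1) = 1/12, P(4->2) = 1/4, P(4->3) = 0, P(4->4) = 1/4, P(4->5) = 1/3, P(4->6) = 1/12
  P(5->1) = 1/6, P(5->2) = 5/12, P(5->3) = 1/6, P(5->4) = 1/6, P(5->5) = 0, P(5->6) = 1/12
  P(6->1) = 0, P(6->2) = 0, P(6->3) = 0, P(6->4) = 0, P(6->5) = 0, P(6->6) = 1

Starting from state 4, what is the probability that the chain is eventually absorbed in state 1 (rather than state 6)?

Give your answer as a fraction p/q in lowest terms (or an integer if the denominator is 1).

Answer: 2981/6095

Derivation:
Let a_i = P(absorbed in 1 | start in state i).
Boundary conditions: a_1 = 1, a_6 = 0.
For each transient state i, a_i = sum_j P(i->j) * a_j:
  a_2 = 1/12*a_1 + 1/6*a_2 + 1/4*a_3 + 1/4*a_4 + 1/12*a_5 + 1/6*a_6
  a_3 = 1/12*a_1 + 1/12*a_2 + 1/12*a_3 + 1/2*a_4 + 1/6*a_5 + 1/12*a_6
  a_4 = 1/12*a_1 + 1/4*a_2 + 0*a_3 + 1/4*a_4 + 1/3*a_5 + 1/12*a_6
  a_5 = 1/6*a_1 + 5/12*a_2 + 1/6*a_3 + 1/6*a_4 + 0*a_5 + 1/12*a_6

Substituting a_1 = 1 and a_6 = 0, rearrange to (I - Q) a = r where r[i] = P(i -> 1):
  [5/6, -1/4, -1/4, -1/12] . (a_2, a_3, a_4, a_5) = 1/12
  [-1/12, 11/12, -1/2, -1/6] . (a_2, a_3, a_4, a_5) = 1/12
  [-1/4, 0, 3/4, -1/3] . (a_2, a_3, a_4, a_5) = 1/12
  [-5/12, -1/6, -1/6, 1] . (a_2, a_3, a_4, a_5) = 1/6

Solving yields:
  a_2 = 2718/6095
  a_3 = 2999/6095
  a_4 = 2981/6095
  a_5 = 629/1219

Starting state is 4, so the absorption probability is a_4 = 2981/6095.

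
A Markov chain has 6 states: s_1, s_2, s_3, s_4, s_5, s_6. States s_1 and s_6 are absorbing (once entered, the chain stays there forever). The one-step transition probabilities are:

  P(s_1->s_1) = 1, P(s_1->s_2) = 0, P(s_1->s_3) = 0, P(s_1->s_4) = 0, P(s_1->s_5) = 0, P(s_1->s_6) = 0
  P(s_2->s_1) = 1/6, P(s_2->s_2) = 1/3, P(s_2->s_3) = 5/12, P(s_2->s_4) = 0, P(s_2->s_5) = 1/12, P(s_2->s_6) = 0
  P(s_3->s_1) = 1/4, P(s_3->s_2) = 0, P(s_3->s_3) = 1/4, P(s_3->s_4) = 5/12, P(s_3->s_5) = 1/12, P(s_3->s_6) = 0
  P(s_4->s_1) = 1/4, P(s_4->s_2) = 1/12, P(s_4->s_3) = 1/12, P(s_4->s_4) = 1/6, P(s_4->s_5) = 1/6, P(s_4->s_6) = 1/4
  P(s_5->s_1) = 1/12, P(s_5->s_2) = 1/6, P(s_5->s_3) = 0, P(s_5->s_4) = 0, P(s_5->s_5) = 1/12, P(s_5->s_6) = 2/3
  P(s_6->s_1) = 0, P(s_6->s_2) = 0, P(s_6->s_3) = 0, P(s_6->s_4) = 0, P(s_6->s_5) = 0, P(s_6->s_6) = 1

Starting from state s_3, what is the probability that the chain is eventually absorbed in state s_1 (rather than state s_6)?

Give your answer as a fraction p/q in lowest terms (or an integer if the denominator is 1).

Answer: 845/1367

Derivation:
Let a_i = P(absorbed in s_1 | start in state i).
Boundary conditions: a_s_1 = 1, a_s_6 = 0.
For each transient state i, a_i = sum_j P(i->j) * a_j:
  a_s_2 = 1/6*a_s_1 + 1/3*a_s_2 + 5/12*a_s_3 + 0*a_s_4 + 1/12*a_s_5 + 0*a_s_6
  a_s_3 = 1/4*a_s_1 + 0*a_s_2 + 1/4*a_s_3 + 5/12*a_s_4 + 1/12*a_s_5 + 0*a_s_6
  a_s_4 = 1/4*a_s_1 + 1/12*a_s_2 + 1/12*a_s_3 + 1/6*a_s_4 + 1/6*a_s_5 + 1/4*a_s_6
  a_s_5 = 1/12*a_s_1 + 1/6*a_s_2 + 0*a_s_3 + 0*a_s_4 + 1/12*a_s_5 + 2/3*a_s_6

Substituting a_s_1 = 1 and a_s_6 = 0, rearrange to (I - Q) a = r where r[i] = P(i -> s_1):
  [2/3, -5/12, 0, -1/12] . (a_s_2, a_s_3, a_s_4, a_s_5) = 1/6
  [0, 3/4, -5/12, -1/12] . (a_s_2, a_s_3, a_s_4, a_s_5) = 1/4
  [-1/12, -1/12, 5/6, -1/6] . (a_s_2, a_s_3, a_s_4, a_s_5) = 1/4
  [-1/6, 0, 0, 11/12] . (a_s_2, a_s_3, a_s_4, a_s_5) = 1/12

Solving yields:
  a_s_2 = 906/1367
  a_s_3 = 845/1367
  a_s_4 = 643/1367
  a_s_5 = 289/1367

Starting state is s_3, so the absorption probability is a_s_3 = 845/1367.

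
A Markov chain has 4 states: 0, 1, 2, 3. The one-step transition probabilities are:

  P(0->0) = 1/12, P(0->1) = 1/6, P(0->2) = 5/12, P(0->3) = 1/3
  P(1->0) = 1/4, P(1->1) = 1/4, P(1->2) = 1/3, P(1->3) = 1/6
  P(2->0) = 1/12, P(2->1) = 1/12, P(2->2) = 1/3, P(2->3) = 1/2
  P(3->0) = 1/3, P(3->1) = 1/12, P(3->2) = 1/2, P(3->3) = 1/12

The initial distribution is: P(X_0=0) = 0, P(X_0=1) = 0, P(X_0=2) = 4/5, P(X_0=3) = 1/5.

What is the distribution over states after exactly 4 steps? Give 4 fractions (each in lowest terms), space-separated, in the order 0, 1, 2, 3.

Answer: 18851/103680 2431/20736 41479/103680 6239/20736

Derivation:
Propagating the distribution step by step (d_{t+1} = d_t * P):
d_0 = (0=0, 1=0, 2=4/5, 3=1/5)
  d_1[0] = 0*1/12 + 0*1/4 + 4/5*1/12 + 1/5*1/3 = 2/15
  d_1[1] = 0*1/6 + 0*1/4 + 4/5*1/12 + 1/5*1/12 = 1/12
  d_1[2] = 0*5/12 + 0*1/3 + 4/5*1/3 + 1/5*1/2 = 11/30
  d_1[3] = 0*1/3 + 0*1/6 + 4/5*1/2 + 1/5*1/12 = 5/12
d_1 = (0=2/15, 1=1/12, 2=11/30, 3=5/12)
  d_2[0] = 2/15*1/12 + 1/12*1/4 + 11/30*1/12 + 5/12*1/3 = 29/144
  d_2[1] = 2/15*1/6 + 1/12*1/4 + 11/30*1/12 + 5/12*1/12 = 13/120
  d_2[2] = 2/15*5/12 + 1/12*1/3 + 11/30*1/3 + 5/12*1/2 = 149/360
  d_2[3] = 2/15*1/3 + 1/12*1/6 + 11/30*1/2 + 5/12*1/12 = 199/720
d_2 = (0=29/144, 1=13/120, 2=149/360, 3=199/720)
  d_3[0] = 29/144*1/12 + 13/120*1/4 + 149/360*1/12 + 199/720*1/3 = 491/2880
  d_3[1] = 29/144*1/6 + 13/120*1/4 + 149/360*1/12 + 199/720*1/12 = 1021/8640
  d_3[2] = 29/144*5/12 + 13/120*1/3 + 149/360*1/3 + 199/720*1/2 = 1141/2880
  d_3[3] = 29/144*1/3 + 13/120*1/6 + 149/360*1/2 + 199/720*1/12 = 2723/8640
d_3 = (0=491/2880, 1=1021/8640, 2=1141/2880, 3=2723/8640)
  d_4[0] = 491/2880*1/12 + 1021/8640*1/4 + 1141/2880*1/12 + 2723/8640*1/3 = 18851/103680
  d_4[1] = 491/2880*1/6 + 1021/8640*1/4 + 1141/2880*1/12 + 2723/8640*1/12 = 2431/20736
  d_4[2] = 491/2880*5/12 + 1021/8640*1/3 + 1141/2880*1/3 + 2723/8640*1/2 = 41479/103680
  d_4[3] = 491/2880*1/3 + 1021/8640*1/6 + 1141/2880*1/2 + 2723/8640*1/12 = 6239/20736
d_4 = (0=18851/103680, 1=2431/20736, 2=41479/103680, 3=6239/20736)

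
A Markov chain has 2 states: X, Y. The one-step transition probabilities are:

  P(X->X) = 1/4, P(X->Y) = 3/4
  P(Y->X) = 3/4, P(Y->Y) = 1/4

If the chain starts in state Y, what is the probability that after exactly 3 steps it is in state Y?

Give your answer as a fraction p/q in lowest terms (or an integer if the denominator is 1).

Computing P^3 by repeated multiplication:
P^1 =
  X: [1/4, 3/4]
  Y: [3/4, 1/4]
P^2 =
  X: [5/8, 3/8]
  Y: [3/8, 5/8]
P^3 =
  X: [7/16, 9/16]
  Y: [9/16, 7/16]

(P^3)[Y -> Y] = 7/16

Answer: 7/16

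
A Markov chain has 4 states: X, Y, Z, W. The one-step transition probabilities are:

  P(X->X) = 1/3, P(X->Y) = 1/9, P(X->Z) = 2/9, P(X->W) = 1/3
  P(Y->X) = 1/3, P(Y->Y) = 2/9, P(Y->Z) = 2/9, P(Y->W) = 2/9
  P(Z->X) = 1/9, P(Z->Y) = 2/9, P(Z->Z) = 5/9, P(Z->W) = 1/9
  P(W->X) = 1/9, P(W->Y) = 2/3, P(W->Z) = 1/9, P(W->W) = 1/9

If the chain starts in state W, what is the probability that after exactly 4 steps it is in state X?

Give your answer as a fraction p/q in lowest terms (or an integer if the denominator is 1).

Answer: 1481/6561

Derivation:
Computing P^4 by repeated multiplication:
P^1 =
  X: [1/3, 1/9, 2/9, 1/3]
  Y: [1/3, 2/9, 2/9, 2/9]
  Z: [1/9, 2/9, 5/9, 1/9]
  W: [1/9, 2/3, 1/9, 1/9]
P^2 =
  X: [17/81, 1/3, 7/27, 16/81]
  Y: [19/81, 23/81, 22/81, 17/81]
  Z: [5/27, 7/27, 32/81, 13/81]
  W: [23/81, 7/27, 20/81, 17/81]
P^3 =
  X: [169/729, 209/729, 209/729, 142/729]
  Y: [55/243, 211/729, 211/729, 142/729]
  Z: [17/81, 199/729, 245/729, 44/243]
  W: [169/729, 23/81, 205/729, 148/729]
P^4 =
  X: [55/243, 619/2187, 1943/6561, 1276/6561]
  Y: [1481/6561, 1861/6561, 1949/6561, 1270/6561]
  Z: [1433/6561, 611/2187, 229/729, 1234/6561]
  W: [1481/6561, 209/729, 1925/6561, 1274/6561]

(P^4)[W -> X] = 1481/6561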